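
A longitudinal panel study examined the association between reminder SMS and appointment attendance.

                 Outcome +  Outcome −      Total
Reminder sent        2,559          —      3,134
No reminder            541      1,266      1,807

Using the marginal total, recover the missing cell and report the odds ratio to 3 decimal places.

The missing cell is in the exposed row: 3134 − 2559 = 575.
So a = 2559, b = 575, c = 541, d = 1266.
OR = (a·d)/(b·c) = (2559 × 1266) / (575 × 541) = 3239694 / 311075 = 10.41451

10.415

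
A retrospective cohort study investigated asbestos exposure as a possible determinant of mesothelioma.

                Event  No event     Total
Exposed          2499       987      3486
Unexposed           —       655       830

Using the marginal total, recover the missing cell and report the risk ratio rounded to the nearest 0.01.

3.40

The missing cell is in the unexposed row: 830 − 655 = 175.
So a = 2499, b = 987, c = 175, d = 655.
RR = [a/(a+b)] / [c/(c+d)] = (2499/3486) / (175/830) = 0.71687/0.21084 = 3.40000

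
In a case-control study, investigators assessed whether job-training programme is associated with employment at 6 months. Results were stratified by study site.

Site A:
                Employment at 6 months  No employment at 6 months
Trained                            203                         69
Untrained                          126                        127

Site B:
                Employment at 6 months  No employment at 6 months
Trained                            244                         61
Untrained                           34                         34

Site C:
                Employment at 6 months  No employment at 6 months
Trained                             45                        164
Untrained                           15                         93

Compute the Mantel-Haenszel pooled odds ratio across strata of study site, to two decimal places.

2.83

OR_MH = Σ(aᵢdᵢ/nᵢ) / Σ(bᵢcᵢ/nᵢ), where nᵢ is the stratum total.
Stratum 1 (Site A): n = 525; a·d/n = 203·127/525 = 49.1067; b·c/n = 69·126/525 = 16.5600
Stratum 2 (Site B): n = 373; a·d/n = 244·34/373 = 22.2413; b·c/n = 61·34/373 = 5.5603
Stratum 3 (Site C): n = 317; a·d/n = 45·93/317 = 13.2019; b·c/n = 164·15/317 = 7.7603
OR_MH = (49.1067 + 22.2413 + 13.2019) / (16.5600 + 5.5603 + 7.7603) = 84.5498 / 29.8806 = 2.82959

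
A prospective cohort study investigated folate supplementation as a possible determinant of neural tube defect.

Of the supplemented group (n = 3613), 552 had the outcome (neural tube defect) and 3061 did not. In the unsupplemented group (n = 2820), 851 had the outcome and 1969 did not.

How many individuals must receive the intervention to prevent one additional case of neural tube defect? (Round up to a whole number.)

7

Risk in treated group = 552/3613 = 0.15278; risk in control = 851/2820 = 0.30177.
Absolute risk reduction = 0.30177 − 0.15278 = 0.14899
NNT = 1 / ARR = 1 / 0.14899 = 6.712 → round up → 7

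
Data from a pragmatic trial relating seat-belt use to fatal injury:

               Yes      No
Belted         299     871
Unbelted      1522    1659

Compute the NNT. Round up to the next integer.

Risk in treated group = 299/1170 = 0.25556; risk in control = 1522/3181 = 0.47847.
Absolute risk reduction = 0.47847 − 0.25556 = 0.22291
NNT = 1 / ARR = 1 / 0.22291 = 4.486 → round up → 5

5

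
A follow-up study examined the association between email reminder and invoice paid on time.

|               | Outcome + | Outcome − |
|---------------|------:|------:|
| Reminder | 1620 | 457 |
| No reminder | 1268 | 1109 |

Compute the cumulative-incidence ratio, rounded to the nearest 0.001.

Cells: a = 1620, b = 457, c = 1268, d = 1109.
Risk in exposed = 1620/2077 = 0.77997; risk in unexposed = 1268/2377 = 0.53345.
RR = 0.77997 / 0.53345 = 1.46214
The risk among the exposed is 1.46 times that among the unexposed.

1.462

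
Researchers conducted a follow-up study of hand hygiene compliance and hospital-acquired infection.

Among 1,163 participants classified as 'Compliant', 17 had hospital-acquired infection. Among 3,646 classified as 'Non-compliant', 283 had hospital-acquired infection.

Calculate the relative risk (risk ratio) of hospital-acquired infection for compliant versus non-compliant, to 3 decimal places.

0.188

From the description: a = 17, b = 1146, c = 283, d = 3363.
Risk in exposed = 17/1163 = 0.01462; risk in unexposed = 283/3646 = 0.07762.
RR = 0.01462 / 0.07762 = 0.18832
The risk is 81% lower among the exposed than among the unexposed.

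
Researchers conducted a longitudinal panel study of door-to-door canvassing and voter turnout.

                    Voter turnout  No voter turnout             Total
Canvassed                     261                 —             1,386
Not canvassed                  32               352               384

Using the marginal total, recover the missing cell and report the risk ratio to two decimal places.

2.26

The missing cell is in the exposed row: 1386 − 261 = 1125.
So a = 261, b = 1125, c = 32, d = 352.
RR = [a/(a+b)] / [c/(c+d)] = (261/1386) / (32/384) = 0.18831/0.08333 = 2.25974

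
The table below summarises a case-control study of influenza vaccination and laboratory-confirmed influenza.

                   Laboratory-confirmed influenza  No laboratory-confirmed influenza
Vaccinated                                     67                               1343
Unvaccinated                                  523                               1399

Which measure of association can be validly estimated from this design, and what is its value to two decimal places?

0.13

Cells: a = 67, b = 1343, c = 523, d = 1399.
This is a case-control study: participants were sampled on outcome status, so risks in the source population cannot be estimated directly — relative risk is not valid here. The odds ratio is the appropriate measure.
OR = (a·d)/(b·c) = (67 × 1399) / (1343 × 523) = 93733 / 702389 = 0.13345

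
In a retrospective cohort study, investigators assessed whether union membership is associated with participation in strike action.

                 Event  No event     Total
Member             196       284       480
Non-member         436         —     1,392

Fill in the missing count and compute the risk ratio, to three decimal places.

1.304

The missing cell is in the unexposed row: 1392 − 436 = 956.
So a = 196, b = 284, c = 436, d = 956.
RR = [a/(a+b)] / [c/(c+d)] = (196/480) / (436/1392) = 0.40833/0.31322 = 1.30367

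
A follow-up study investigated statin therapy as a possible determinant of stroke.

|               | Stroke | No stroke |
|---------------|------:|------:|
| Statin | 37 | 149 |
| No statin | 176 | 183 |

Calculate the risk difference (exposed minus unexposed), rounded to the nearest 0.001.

-0.291

Cells: a = 37, b = 149, c = 176, d = 183.
Risk in exposed = 37/186 = 0.198925; risk in unexposed = 176/359 = 0.490251.
Risk difference = 0.198925 − 0.490251 = -0.291326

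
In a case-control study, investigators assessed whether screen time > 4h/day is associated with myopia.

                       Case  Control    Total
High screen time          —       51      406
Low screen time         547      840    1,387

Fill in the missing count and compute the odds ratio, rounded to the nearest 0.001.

10.689

The missing cell is in the exposed row: 406 − 51 = 355.
So a = 355, b = 51, c = 547, d = 840.
OR = (a·d)/(b·c) = (355 × 840) / (51 × 547) = 298200 / 27897 = 10.68932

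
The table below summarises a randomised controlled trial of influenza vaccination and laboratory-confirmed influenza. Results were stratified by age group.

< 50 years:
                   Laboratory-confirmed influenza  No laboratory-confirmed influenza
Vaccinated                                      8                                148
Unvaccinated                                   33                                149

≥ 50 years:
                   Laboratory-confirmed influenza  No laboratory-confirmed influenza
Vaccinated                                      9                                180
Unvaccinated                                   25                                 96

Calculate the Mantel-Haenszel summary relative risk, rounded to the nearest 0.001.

RR_MH = Σ(aᵢ·n₀ᵢ/nᵢ) / Σ(cᵢ·n₁ᵢ/nᵢ), with n₁ᵢ = aᵢ+bᵢ (exposed), n₀ᵢ = cᵢ+dᵢ (unexposed), nᵢ = n₁ᵢ+n₀ᵢ.
Stratum 1 (< 50 years): n₁ = 156, n₀ = 182, n = 338; a·n₀/n = 8·182/338 = 4.3077; c·n₁/n = 33·156/338 = 15.2308
Stratum 2 (≥ 50 years): n₁ = 189, n₀ = 121, n = 310; a·n₀/n = 9·121/310 = 3.5129; c·n₁/n = 25·189/310 = 15.2419
RR_MH = (4.3077 + 3.5129) / (15.2308 + 15.2419) = 7.8206 / 30.4727 = 0.25664

0.257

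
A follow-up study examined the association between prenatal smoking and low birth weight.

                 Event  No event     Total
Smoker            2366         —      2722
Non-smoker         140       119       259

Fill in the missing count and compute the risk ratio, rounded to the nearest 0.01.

The missing cell is in the exposed row: 2722 − 2366 = 356.
So a = 2366, b = 356, c = 140, d = 119.
RR = [a/(a+b)] / [c/(c+d)] = (2366/2722) / (140/259) = 0.86921/0.54054 = 1.60805

1.61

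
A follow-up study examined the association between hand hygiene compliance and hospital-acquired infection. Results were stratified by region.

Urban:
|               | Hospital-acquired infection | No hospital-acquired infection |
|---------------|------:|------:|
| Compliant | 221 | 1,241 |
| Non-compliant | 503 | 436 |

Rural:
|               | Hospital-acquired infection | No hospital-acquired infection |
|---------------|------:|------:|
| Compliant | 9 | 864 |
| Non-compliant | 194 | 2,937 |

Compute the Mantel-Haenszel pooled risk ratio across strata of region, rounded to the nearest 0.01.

0.27

RR_MH = Σ(aᵢ·n₀ᵢ/nᵢ) / Σ(cᵢ·n₁ᵢ/nᵢ), with n₁ᵢ = aᵢ+bᵢ (exposed), n₀ᵢ = cᵢ+dᵢ (unexposed), nᵢ = n₁ᵢ+n₀ᵢ.
Stratum 1 (Urban): n₁ = 1462, n₀ = 939, n = 2401; a·n₀/n = 221·939/2401 = 86.4302; c·n₁/n = 503·1462/2401 = 306.2832
Stratum 2 (Rural): n₁ = 873, n₀ = 3131, n = 4004; a·n₀/n = 9·3131/4004 = 7.0377; c·n₁/n = 194·873/4004 = 42.2982
RR_MH = (86.4302 + 7.0377) / (306.2832 + 42.2982) = 93.4679 / 348.5814 = 0.26814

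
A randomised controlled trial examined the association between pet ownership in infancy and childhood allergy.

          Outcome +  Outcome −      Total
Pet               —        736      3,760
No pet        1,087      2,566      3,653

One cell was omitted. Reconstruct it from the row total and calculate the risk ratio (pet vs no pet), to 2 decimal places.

The missing cell is in the exposed row: 3760 − 736 = 3024.
So a = 3024, b = 736, c = 1087, d = 2566.
RR = [a/(a+b)] / [c/(c+d)] = (3024/3760) / (1087/3653) = 0.80426/0.29756 = 2.70280

2.70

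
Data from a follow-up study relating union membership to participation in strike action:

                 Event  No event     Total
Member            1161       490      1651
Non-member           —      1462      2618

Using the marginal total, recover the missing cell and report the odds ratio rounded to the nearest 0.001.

The missing cell is in the unexposed row: 2618 − 1462 = 1156.
So a = 1161, b = 490, c = 1156, d = 1462.
OR = (a·d)/(b·c) = (1161 × 1462) / (490 × 1156) = 1697382 / 566440 = 2.99658

2.997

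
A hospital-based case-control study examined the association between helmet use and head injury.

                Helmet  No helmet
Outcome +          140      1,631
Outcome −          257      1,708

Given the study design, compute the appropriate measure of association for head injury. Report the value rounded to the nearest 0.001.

Reading the table with exposure as columns: a = 140 (Helmet, case), b = 257 (Helmet, non-case), c = 1631 (No helmet, case), d = 1708.
This is a hospital-based case-control study: participants were sampled on outcome status, so risks in the source population cannot be estimated directly — relative risk is not valid here. The odds ratio is the appropriate measure.
OR = (a·d)/(b·c) = (140 × 1708) / (257 × 1631) = 239120 / 419167 = 0.57046

0.570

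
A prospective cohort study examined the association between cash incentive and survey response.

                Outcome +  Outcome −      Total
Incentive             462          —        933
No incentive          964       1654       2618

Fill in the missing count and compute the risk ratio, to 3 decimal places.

1.345

The missing cell is in the exposed row: 933 − 462 = 471.
So a = 462, b = 471, c = 964, d = 1654.
RR = [a/(a+b)] / [c/(c+d)] = (462/933) / (964/2618) = 0.49518/0.36822 = 1.34479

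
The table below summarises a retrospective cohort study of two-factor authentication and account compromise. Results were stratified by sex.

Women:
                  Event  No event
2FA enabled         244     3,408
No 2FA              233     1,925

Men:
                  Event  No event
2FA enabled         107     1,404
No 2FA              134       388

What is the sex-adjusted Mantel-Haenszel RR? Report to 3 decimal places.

0.480

RR_MH = Σ(aᵢ·n₀ᵢ/nᵢ) / Σ(cᵢ·n₁ᵢ/nᵢ), with n₁ᵢ = aᵢ+bᵢ (exposed), n₀ᵢ = cᵢ+dᵢ (unexposed), nᵢ = n₁ᵢ+n₀ᵢ.
Stratum 1 (Women): n₁ = 3652, n₀ = 2158, n = 5810; a·n₀/n = 244·2158/5810 = 90.6286; c·n₁/n = 233·3652/5810 = 146.4571
Stratum 2 (Men): n₁ = 1511, n₀ = 522, n = 2033; a·n₀/n = 107·522/2033 = 27.4737; c·n₁/n = 134·1511/2033 = 99.5937
RR_MH = (90.6286 + 27.4737) / (146.4571 + 99.5937) = 118.1023 / 246.0508 = 0.47999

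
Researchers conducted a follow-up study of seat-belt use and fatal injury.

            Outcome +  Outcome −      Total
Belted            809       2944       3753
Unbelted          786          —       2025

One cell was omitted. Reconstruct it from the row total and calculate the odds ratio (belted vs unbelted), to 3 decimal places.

The missing cell is in the unexposed row: 2025 − 786 = 1239.
So a = 809, b = 2944, c = 786, d = 1239.
OR = (a·d)/(b·c) = (809 × 1239) / (2944 × 786) = 1002351 / 2313984 = 0.43317

0.433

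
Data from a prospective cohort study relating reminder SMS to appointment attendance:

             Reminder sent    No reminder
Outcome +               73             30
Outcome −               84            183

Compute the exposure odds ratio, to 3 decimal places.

5.301

Reading the table with exposure as columns: a = 73 (Reminder sent, case), b = 84 (Reminder sent, non-case), c = 30 (No reminder, case), d = 183.
OR = (a·d)/(b·c) = (73 × 183) / (84 × 30) = 13359 / 2520 = 5.30119
The odds of appointment attendance are about 5.30 times as high in the reminder sent group.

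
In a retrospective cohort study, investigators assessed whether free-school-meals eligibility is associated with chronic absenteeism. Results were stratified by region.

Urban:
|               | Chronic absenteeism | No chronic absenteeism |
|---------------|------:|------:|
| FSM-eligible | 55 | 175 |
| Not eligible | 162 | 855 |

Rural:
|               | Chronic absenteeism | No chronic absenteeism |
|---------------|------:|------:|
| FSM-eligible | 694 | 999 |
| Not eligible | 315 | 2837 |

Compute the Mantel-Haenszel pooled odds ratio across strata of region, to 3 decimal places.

OR_MH = Σ(aᵢdᵢ/nᵢ) / Σ(bᵢcᵢ/nᵢ), where nᵢ is the stratum total.
Stratum 1 (Urban): n = 1247; a·d/n = 55·855/1247 = 37.7105; b·c/n = 175·162/1247 = 22.7346
Stratum 2 (Rural): n = 4845; a·d/n = 694·2837/4845 = 406.3732; b·c/n = 999·315/4845 = 64.9505
OR_MH = (37.7105 + 406.3732) / (22.7346 + 64.9505) = 444.0837 / 87.6850 = 5.06453

5.065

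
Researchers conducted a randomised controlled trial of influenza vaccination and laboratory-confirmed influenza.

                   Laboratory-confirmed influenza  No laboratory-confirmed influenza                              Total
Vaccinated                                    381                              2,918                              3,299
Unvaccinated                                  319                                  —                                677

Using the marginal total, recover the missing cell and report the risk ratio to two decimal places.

The missing cell is in the unexposed row: 677 − 319 = 358.
So a = 381, b = 2918, c = 319, d = 358.
RR = [a/(a+b)] / [c/(c+d)] = (381/3299) / (319/677) = 0.11549/0.47120 = 0.24510

0.25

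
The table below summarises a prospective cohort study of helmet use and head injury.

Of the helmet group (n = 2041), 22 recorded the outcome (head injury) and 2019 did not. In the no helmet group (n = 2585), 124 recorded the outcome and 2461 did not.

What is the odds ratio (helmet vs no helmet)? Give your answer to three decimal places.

0.216

From the description: a = 22, b = 2019, c = 124, d = 2461.
OR = (a·d)/(b·c) = (22 × 2461) / (2019 × 124) = 54142 / 250356 = 0.21626
Exposure is associated with lower odds of head injury (OR = 0.22 < 1).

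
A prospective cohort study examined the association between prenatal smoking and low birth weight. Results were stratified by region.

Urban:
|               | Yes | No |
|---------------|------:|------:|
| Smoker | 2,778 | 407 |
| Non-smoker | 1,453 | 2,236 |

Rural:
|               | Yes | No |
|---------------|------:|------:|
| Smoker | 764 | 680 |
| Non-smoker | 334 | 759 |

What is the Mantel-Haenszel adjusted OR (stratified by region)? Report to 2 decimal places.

6.45

OR_MH = Σ(aᵢdᵢ/nᵢ) / Σ(bᵢcᵢ/nᵢ), where nᵢ is the stratum total.
Stratum 1 (Urban): n = 6874; a·d/n = 2778·2236/6874 = 903.6381; b·c/n = 407·1453/6874 = 86.0301
Stratum 2 (Rural): n = 2537; a·d/n = 764·759/2537 = 228.5676; b·c/n = 680·334/2537 = 89.5231
OR_MH = (903.6381 + 228.5676) / (86.0301 + 89.5231) = 1132.2057 / 175.5532 = 6.44936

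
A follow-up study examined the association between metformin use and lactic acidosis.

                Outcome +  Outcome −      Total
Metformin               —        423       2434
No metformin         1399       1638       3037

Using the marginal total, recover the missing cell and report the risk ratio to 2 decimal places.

1.79

The missing cell is in the exposed row: 2434 − 423 = 2011.
So a = 2011, b = 423, c = 1399, d = 1638.
RR = [a/(a+b)] / [c/(c+d)] = (2011/2434) / (1399/3037) = 0.82621/0.46065 = 1.79357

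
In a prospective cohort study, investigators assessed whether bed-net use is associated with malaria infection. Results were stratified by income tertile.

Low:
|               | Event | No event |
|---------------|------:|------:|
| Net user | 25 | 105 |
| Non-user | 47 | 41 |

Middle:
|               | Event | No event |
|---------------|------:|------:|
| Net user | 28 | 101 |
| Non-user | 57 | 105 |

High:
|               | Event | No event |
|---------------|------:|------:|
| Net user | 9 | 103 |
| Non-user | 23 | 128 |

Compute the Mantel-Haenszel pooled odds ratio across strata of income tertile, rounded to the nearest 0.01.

OR_MH = Σ(aᵢdᵢ/nᵢ) / Σ(bᵢcᵢ/nᵢ), where nᵢ is the stratum total.
Stratum 1 (Low): n = 218; a·d/n = 25·41/218 = 4.7018; b·c/n = 105·47/218 = 22.6376
Stratum 2 (Middle): n = 291; a·d/n = 28·105/291 = 10.1031; b·c/n = 101·57/291 = 19.7835
Stratum 3 (High): n = 263; a·d/n = 9·128/263 = 4.3802; b·c/n = 103·23/263 = 9.0076
OR_MH = (4.7018 + 10.1031 + 4.3802) / (22.6376 + 19.7835 + 9.0076) = 19.1852 / 51.4287 = 0.37304

0.37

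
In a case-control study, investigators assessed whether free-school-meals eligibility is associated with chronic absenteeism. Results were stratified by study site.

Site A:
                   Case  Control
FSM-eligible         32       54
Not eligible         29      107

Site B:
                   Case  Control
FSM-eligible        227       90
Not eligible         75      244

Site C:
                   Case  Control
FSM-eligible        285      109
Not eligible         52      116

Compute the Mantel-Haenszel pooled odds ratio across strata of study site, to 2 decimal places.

OR_MH = Σ(aᵢdᵢ/nᵢ) / Σ(bᵢcᵢ/nᵢ), where nᵢ is the stratum total.
Stratum 1 (Site A): n = 222; a·d/n = 32·107/222 = 15.4234; b·c/n = 54·29/222 = 7.0541
Stratum 2 (Site B): n = 636; a·d/n = 227·244/636 = 87.0881; b·c/n = 90·75/636 = 10.6132
Stratum 3 (Site C): n = 562; a·d/n = 285·116/562 = 58.8256; b·c/n = 109·52/562 = 10.0854
OR_MH = (15.4234 + 87.0881 + 58.8256) / (7.0541 + 10.6132 + 10.0854) = 161.3371 / 27.7527 = 5.81339

5.81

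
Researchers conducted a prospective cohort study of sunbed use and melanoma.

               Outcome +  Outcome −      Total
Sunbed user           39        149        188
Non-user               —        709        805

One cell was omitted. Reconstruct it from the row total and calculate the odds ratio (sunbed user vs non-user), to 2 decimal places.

1.93

The missing cell is in the unexposed row: 805 − 709 = 96.
So a = 39, b = 149, c = 96, d = 709.
OR = (a·d)/(b·c) = (39 × 709) / (149 × 96) = 27651 / 14304 = 1.93310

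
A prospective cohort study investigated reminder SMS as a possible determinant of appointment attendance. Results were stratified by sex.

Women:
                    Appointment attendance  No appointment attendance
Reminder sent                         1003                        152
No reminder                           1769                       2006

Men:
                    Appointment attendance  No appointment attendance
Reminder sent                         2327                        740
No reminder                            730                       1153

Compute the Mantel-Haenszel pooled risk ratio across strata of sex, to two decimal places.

RR_MH = Σ(aᵢ·n₀ᵢ/nᵢ) / Σ(cᵢ·n₁ᵢ/nᵢ), with n₁ᵢ = aᵢ+bᵢ (exposed), n₀ᵢ = cᵢ+dᵢ (unexposed), nᵢ = n₁ᵢ+n₀ᵢ.
Stratum 1 (Women): n₁ = 1155, n₀ = 3775, n = 4930; a·n₀/n = 1003·3775/4930 = 768.0172; c·n₁/n = 1769·1155/4930 = 414.4412
Stratum 2 (Men): n₁ = 3067, n₀ = 1883, n = 4950; a·n₀/n = 2327·1883/4950 = 885.2002; c·n₁/n = 730·3067/4950 = 452.3051
RR_MH = (768.0172 + 885.2002) / (414.4412 + 452.3051) = 1653.2174 / 866.7462 = 1.90738

1.91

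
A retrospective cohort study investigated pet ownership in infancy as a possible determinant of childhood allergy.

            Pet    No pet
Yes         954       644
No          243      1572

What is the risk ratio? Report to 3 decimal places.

Reading the table with exposure as columns: a = 954 (Pet, case), b = 243 (Pet, non-case), c = 644 (No pet, case), d = 1572.
Risk in exposed = 954/1197 = 0.79699; risk in unexposed = 644/2216 = 0.29061.
RR = 0.79699 / 0.29061 = 2.74245
The risk among the exposed is 2.74 times that among the unexposed.

2.742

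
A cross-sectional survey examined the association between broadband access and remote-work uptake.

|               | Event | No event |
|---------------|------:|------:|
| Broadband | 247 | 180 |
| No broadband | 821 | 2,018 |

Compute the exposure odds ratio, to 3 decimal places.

3.373

Cells: a = 247, b = 180, c = 821, d = 2018.
OR = (a·d)/(b·c) = (247 × 2018) / (180 × 821) = 498446 / 147780 = 3.37289
The odds of remote-work uptake are about 3.37 times as high in the broadband group.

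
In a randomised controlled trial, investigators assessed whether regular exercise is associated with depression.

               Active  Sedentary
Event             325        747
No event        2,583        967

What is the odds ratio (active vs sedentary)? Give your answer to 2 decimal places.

0.16

Reading the table with exposure as columns: a = 325 (Active, case), b = 2583 (Active, non-case), c = 747 (Sedentary, case), d = 967.
OR = (a·d)/(b·c) = (325 × 967) / (2583 × 747) = 314275 / 1929501 = 0.16288
Exposure is associated with lower odds of depression (OR = 0.16 < 1).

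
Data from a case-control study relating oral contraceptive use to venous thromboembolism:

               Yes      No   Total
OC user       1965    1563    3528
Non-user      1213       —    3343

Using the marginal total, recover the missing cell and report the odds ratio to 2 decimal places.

2.21

The missing cell is in the unexposed row: 3343 − 1213 = 2130.
So a = 1965, b = 1563, c = 1213, d = 2130.
OR = (a·d)/(b·c) = (1965 × 2130) / (1563 × 1213) = 4185450 / 1895919 = 2.20761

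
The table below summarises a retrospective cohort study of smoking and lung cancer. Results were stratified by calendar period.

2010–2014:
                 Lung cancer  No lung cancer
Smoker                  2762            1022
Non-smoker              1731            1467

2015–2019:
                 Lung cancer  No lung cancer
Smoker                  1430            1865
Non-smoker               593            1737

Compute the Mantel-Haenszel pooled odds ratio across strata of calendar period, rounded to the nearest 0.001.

OR_MH = Σ(aᵢdᵢ/nᵢ) / Σ(bᵢcᵢ/nᵢ), where nᵢ is the stratum total.
Stratum 1 (2010–2014): n = 6982; a·d/n = 2762·1467/6982 = 580.3286; b·c/n = 1022·1731/6982 = 253.3775
Stratum 2 (2015–2019): n = 5625; a·d/n = 1430·1737/5625 = 441.5840; b·c/n = 1865·593/5625 = 196.6124
OR_MH = (580.3286 + 441.5840) / (253.3775 + 196.6124) = 1021.9126 / 449.9900 = 2.27097

2.271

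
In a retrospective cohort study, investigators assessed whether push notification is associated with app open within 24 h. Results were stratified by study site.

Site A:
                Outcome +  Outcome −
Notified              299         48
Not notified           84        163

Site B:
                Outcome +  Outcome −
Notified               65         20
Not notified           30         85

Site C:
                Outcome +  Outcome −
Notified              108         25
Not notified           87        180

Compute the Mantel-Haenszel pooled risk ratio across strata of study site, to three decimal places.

RR_MH = Σ(aᵢ·n₀ᵢ/nᵢ) / Σ(cᵢ·n₁ᵢ/nᵢ), with n₁ᵢ = aᵢ+bᵢ (exposed), n₀ᵢ = cᵢ+dᵢ (unexposed), nᵢ = n₁ᵢ+n₀ᵢ.
Stratum 1 (Site A): n₁ = 347, n₀ = 247, n = 594; a·n₀/n = 299·247/594 = 124.3316; c·n₁/n = 84·347/594 = 49.0707
Stratum 2 (Site B): n₁ = 85, n₀ = 115, n = 200; a·n₀/n = 65·115/200 = 37.3750; c·n₁/n = 30·85/200 = 12.7500
Stratum 3 (Site C): n₁ = 133, n₀ = 267, n = 400; a·n₀/n = 108·267/400 = 72.0900; c·n₁/n = 87·133/400 = 28.9275
RR_MH = (124.3316 + 37.3750 + 72.0900) / (49.0707 + 12.7500 + 28.9275) = 233.7966 / 90.7482 = 2.57632

2.576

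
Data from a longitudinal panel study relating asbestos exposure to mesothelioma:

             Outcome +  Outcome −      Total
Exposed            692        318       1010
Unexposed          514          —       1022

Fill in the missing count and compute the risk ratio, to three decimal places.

1.362

The missing cell is in the unexposed row: 1022 − 514 = 508.
So a = 692, b = 318, c = 514, d = 508.
RR = [a/(a+b)] / [c/(c+d)] = (692/1010) / (514/1022) = 0.68515/0.50294 = 1.36230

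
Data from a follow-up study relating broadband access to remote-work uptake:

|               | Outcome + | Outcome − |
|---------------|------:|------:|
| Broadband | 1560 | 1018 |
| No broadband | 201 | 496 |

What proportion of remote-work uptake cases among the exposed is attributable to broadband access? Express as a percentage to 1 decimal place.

52.3

Cells: a = 1560, b = 1018, c = 201, d = 496.
Risk in exposed = 1560/2578 = 0.60512; risk in unexposed = 201/697 = 0.28838.
RR = 0.60512/0.28838 = 2.09835
AR% = (RR − 1)/RR × 100 = (2.09835 − 1)/2.09835 × 100 = 52.3436%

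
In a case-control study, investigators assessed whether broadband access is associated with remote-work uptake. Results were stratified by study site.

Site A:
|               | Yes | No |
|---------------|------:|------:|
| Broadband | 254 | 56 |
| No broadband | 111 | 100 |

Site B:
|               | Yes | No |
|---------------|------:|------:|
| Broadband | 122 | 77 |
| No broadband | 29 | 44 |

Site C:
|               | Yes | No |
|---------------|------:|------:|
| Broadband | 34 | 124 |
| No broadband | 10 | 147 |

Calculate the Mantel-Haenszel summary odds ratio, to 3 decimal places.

3.504

OR_MH = Σ(aᵢdᵢ/nᵢ) / Σ(bᵢcᵢ/nᵢ), where nᵢ is the stratum total.
Stratum 1 (Site A): n = 521; a·d/n = 254·100/521 = 48.7524; b·c/n = 56·111/521 = 11.9309
Stratum 2 (Site B): n = 272; a·d/n = 122·44/272 = 19.7353; b·c/n = 77·29/272 = 8.2096
Stratum 3 (Site C): n = 315; a·d/n = 34·147/315 = 15.8667; b·c/n = 124·10/315 = 3.9365
OR_MH = (48.7524 + 19.7353 + 15.8667) / (11.9309 + 8.2096 + 3.9365) = 84.3544 / 24.0770 = 3.50353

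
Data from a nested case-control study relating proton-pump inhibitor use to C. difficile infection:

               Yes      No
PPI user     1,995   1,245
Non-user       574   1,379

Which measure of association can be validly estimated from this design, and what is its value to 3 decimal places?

3.850

Cells: a = 1995, b = 1245, c = 574, d = 1379.
This is a nested case-control study: participants were sampled on outcome status, so risks in the source population cannot be estimated directly — relative risk is not valid here. The odds ratio is the appropriate measure.
OR = (a·d)/(b·c) = (1995 × 1379) / (1245 × 574) = 2751105 / 714630 = 3.84969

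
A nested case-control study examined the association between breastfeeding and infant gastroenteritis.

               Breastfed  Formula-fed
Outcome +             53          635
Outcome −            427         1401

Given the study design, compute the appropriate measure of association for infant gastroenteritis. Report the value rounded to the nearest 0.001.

0.274

Reading the table with exposure as columns: a = 53 (Breastfed, case), b = 427 (Breastfed, non-case), c = 635 (Formula-fed, case), d = 1401.
This is a nested case-control study: participants were sampled on outcome status, so risks in the source population cannot be estimated directly — relative risk is not valid here. The odds ratio is the appropriate measure.
OR = (a·d)/(b·c) = (53 × 1401) / (427 × 635) = 74253 / 271145 = 0.27385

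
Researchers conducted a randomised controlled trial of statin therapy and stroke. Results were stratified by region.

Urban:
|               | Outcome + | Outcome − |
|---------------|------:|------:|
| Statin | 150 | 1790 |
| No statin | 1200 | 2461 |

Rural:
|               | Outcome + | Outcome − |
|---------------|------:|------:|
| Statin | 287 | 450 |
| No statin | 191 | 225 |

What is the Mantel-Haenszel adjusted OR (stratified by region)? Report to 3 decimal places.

OR_MH = Σ(aᵢdᵢ/nᵢ) / Σ(bᵢcᵢ/nᵢ), where nᵢ is the stratum total.
Stratum 1 (Urban): n = 5601; a·d/n = 150·2461/5601 = 65.9079; b·c/n = 1790·1200/5601 = 383.5029
Stratum 2 (Rural): n = 1153; a·d/n = 287·225/1153 = 56.0061; b·c/n = 450·191/1153 = 74.5447
OR_MH = (65.9079 + 56.0061) / (383.5029 + 74.5447) = 121.9139 / 458.0476 = 0.26616

0.266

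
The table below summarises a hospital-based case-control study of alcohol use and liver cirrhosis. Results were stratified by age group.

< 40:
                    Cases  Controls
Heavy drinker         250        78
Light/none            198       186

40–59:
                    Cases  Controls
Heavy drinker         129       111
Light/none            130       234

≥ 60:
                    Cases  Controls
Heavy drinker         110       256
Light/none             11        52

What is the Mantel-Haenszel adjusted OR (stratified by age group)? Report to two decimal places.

2.47

OR_MH = Σ(aᵢdᵢ/nᵢ) / Σ(bᵢcᵢ/nᵢ), where nᵢ is the stratum total.
Stratum 1 (< 40): n = 712; a·d/n = 250·186/712 = 65.3090; b·c/n = 78·198/712 = 21.6910
Stratum 2 (40–59): n = 604; a·d/n = 129·234/604 = 49.9768; b·c/n = 111·130/604 = 23.8907
Stratum 3 (≥ 60): n = 429; a·d/n = 110·52/429 = 13.3333; b·c/n = 256·11/429 = 6.5641
OR_MH = (65.3090 + 49.9768 + 13.3333) / (21.6910 + 23.8907 + 6.5641) = 128.6191 / 52.1458 = 2.46653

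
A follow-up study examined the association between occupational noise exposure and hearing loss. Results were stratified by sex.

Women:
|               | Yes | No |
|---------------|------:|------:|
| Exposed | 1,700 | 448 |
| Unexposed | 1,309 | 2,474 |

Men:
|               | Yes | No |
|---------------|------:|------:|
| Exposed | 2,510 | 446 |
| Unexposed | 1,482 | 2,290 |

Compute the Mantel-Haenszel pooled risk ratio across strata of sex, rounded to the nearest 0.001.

RR_MH = Σ(aᵢ·n₀ᵢ/nᵢ) / Σ(cᵢ·n₁ᵢ/nᵢ), with n₁ᵢ = aᵢ+bᵢ (exposed), n₀ᵢ = cᵢ+dᵢ (unexposed), nᵢ = n₁ᵢ+n₀ᵢ.
Stratum 1 (Women): n₁ = 2148, n₀ = 3783, n = 5931; a·n₀/n = 1700·3783/5931 = 1084.3197; c·n₁/n = 1309·2148/5931 = 474.0738
Stratum 2 (Men): n₁ = 2956, n₀ = 3772, n = 6728; a·n₀/n = 2510·3772/6728 = 1407.2117; c·n₁/n = 1482·2956/6728 = 651.1284
RR_MH = (1084.3197 + 1407.2117) / (474.0738 + 651.1284) = 2491.5313 / 1125.2023 = 2.21430

2.214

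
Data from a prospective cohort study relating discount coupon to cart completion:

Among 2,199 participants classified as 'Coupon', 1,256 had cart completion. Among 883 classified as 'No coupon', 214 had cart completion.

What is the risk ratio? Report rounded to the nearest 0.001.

2.357

From the description: a = 1256, b = 943, c = 214, d = 669.
Risk in exposed = 1256/2199 = 0.57117; risk in unexposed = 214/883 = 0.24236.
RR = 0.57117 / 0.24236 = 2.35674
The risk among the exposed is 2.36 times that among the unexposed.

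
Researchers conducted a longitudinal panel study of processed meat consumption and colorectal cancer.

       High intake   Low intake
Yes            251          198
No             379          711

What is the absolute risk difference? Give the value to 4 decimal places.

Reading the table with exposure as columns: a = 251 (High intake, case), b = 379 (High intake, non-case), c = 198 (Low intake, case), d = 711.
Risk in exposed = 251/630 = 0.398413; risk in unexposed = 198/909 = 0.217822.
Risk difference = 0.398413 − 0.217822 = 0.180591

0.1806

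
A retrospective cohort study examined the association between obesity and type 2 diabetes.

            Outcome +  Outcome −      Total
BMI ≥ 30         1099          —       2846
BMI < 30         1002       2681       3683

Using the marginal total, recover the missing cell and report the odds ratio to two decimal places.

1.68

The missing cell is in the exposed row: 2846 − 1099 = 1747.
So a = 1099, b = 1747, c = 1002, d = 2681.
OR = (a·d)/(b·c) = (1099 × 2681) / (1747 × 1002) = 2946419 / 1750494 = 1.68319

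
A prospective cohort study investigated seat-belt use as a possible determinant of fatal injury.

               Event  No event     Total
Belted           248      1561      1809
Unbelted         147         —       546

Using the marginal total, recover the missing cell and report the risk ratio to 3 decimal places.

0.509

The missing cell is in the unexposed row: 546 − 147 = 399.
So a = 248, b = 1561, c = 147, d = 399.
RR = [a/(a+b)] / [c/(c+d)] = (248/1809) / (147/546) = 0.13709/0.26923 = 0.50920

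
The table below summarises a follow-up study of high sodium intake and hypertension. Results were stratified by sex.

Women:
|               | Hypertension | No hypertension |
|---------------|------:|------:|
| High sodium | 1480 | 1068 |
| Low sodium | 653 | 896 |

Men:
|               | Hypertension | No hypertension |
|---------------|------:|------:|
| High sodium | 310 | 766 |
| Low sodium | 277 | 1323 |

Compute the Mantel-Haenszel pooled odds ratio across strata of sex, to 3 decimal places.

OR_MH = Σ(aᵢdᵢ/nᵢ) / Σ(bᵢcᵢ/nᵢ), where nᵢ is the stratum total.
Stratum 1 (Women): n = 4097; a·d/n = 1480·896/4097 = 323.6710; b·c/n = 1068·653/4097 = 170.2231
Stratum 2 (Men): n = 2676; a·d/n = 310·1323/2676 = 153.2623; b·c/n = 766·277/2676 = 79.2907
OR_MH = (323.6710 + 153.2623) / (170.2231 + 79.2907) = 476.9333 / 249.5138 = 1.91145

1.911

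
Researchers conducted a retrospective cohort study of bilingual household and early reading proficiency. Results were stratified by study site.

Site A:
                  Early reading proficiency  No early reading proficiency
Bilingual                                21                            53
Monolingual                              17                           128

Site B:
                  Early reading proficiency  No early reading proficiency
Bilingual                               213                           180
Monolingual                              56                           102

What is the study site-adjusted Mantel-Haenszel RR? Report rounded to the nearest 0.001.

1.641

RR_MH = Σ(aᵢ·n₀ᵢ/nᵢ) / Σ(cᵢ·n₁ᵢ/nᵢ), with n₁ᵢ = aᵢ+bᵢ (exposed), n₀ᵢ = cᵢ+dᵢ (unexposed), nᵢ = n₁ᵢ+n₀ᵢ.
Stratum 1 (Site A): n₁ = 74, n₀ = 145, n = 219; a·n₀/n = 21·145/219 = 13.9041; c·n₁/n = 17·74/219 = 5.7443
Stratum 2 (Site B): n₁ = 393, n₀ = 158, n = 551; a·n₀/n = 213·158/551 = 61.0780; c·n₁/n = 56·393/551 = 39.9419
RR_MH = (13.9041 + 61.0780) / (5.7443 + 39.9419) = 74.9821 / 45.6862 = 1.64124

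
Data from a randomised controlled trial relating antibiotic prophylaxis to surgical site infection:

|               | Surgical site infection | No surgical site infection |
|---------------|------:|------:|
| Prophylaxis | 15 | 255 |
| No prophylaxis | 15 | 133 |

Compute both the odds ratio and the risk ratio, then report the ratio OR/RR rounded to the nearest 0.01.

Cells: a = 15, b = 255, c = 15, d = 133.
OR = (15·133)/(255·15) = 1995/3825 = 0.52157
Risk in exposed = 15/270 = 0.05556; risk in unexposed = 15/148 = 0.10135; RR = 0.54815
OR/RR = 0.52157 / 0.54815 = 0.95151
The outcome is not rare, so the OR lies further from 1 than the RR.

0.95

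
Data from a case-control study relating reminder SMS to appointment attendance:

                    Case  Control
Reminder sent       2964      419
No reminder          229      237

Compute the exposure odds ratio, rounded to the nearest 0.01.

Cells: a = 2964, b = 419, c = 229, d = 237.
OR = (a·d)/(b·c) = (2964 × 237) / (419 × 229) = 702468 / 95951 = 7.32111
The odds of appointment attendance are about 7.32 times as high in the reminder sent group.

7.32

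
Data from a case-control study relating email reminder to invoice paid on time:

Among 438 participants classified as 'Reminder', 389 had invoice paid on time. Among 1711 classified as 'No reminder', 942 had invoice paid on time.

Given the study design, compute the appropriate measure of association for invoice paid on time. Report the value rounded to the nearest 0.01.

6.48

From the description: a = 389, b = 49, c = 942, d = 769.
This is a case-control study: participants were sampled on outcome status, so risks in the source population cannot be estimated directly — relative risk is not valid here. The odds ratio is the appropriate measure.
OR = (a·d)/(b·c) = (389 × 769) / (49 × 942) = 299141 / 46158 = 6.48081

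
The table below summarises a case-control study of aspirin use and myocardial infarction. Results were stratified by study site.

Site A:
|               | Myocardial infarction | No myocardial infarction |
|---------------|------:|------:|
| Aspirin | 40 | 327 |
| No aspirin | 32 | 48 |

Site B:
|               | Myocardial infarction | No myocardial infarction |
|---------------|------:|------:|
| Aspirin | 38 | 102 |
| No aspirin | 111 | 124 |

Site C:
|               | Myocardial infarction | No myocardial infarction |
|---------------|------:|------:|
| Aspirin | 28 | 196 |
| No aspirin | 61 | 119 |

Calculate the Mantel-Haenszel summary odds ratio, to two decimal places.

OR_MH = Σ(aᵢdᵢ/nᵢ) / Σ(bᵢcᵢ/nᵢ), where nᵢ is the stratum total.
Stratum 1 (Site A): n = 447; a·d/n = 40·48/447 = 4.2953; b·c/n = 327·32/447 = 23.4094
Stratum 2 (Site B): n = 375; a·d/n = 38·124/375 = 12.5653; b·c/n = 102·111/375 = 30.1920
Stratum 3 (Site C): n = 404; a·d/n = 28·119/404 = 8.2475; b·c/n = 196·61/404 = 29.5941
OR_MH = (4.2953 + 12.5653 + 8.2475) / (23.4094 + 30.1920 + 29.5941) = 25.1082 / 83.1955 = 0.30180

0.30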